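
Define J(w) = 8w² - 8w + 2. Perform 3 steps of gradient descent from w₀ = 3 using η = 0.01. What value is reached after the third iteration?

J′(w) = 16w - 8
w₁ = 3 − 0.01·40 = 2.6
w₂ = 2.6 − 0.01·33.6 = 2.264
w₃ = 2.264 − 0.01·28.224 = 1.98176

1.98176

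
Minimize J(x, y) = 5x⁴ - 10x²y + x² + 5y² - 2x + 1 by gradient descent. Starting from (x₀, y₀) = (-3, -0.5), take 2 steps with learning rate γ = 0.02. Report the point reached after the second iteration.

∇J = (20x³ - 20xy + 2x - 2, -10x² + 10y)
(x₁, y₁) = (-3, -0.5) − 0.02·(-578, -95) = (8.56, 1.4)
(x₂, y₂) = (8.56, 1.4) − 0.02·(12319.88032, -718.736) = (-237.8376064, 15.77472)

(-237.8376064, 15.77472)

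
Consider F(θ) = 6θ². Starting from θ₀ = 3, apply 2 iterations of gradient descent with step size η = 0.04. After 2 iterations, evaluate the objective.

3.94827264

F′(θ) = 12θ
θ₁ = 3 − 0.04·36 = 1.56
θ₂ = 1.56 − 0.04·18.72 = 0.8112
F(0.8112) = 3.94827264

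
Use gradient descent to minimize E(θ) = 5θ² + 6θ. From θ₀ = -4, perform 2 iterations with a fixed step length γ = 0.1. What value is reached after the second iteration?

E′(θ) = 10θ + 6
θ₁ = -4 − 0.1·(-34) = -0.6
θ₂ = -0.6 − 0.1·0 = -0.6

-0.6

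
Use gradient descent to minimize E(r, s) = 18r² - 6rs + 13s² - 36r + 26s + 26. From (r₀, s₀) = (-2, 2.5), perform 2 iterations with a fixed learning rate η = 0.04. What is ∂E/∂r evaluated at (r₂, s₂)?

-42.7632

∇E = (36r - 6s - 36, -6r + 26s + 26)
(r₁, s₁) = (-2, 2.5) − 0.04·(-123, 103) = (2.92, -1.62)
(r₂, s₂) = (2.92, -1.62) − 0.04·(78.84, -33.64) = (-0.2336, -0.2744)
∂E/∂r at (-0.2336, -0.2744) = -42.7632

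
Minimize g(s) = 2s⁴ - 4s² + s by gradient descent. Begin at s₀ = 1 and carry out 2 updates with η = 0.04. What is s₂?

0.94408448

g′(s) = 8s³ - 8s + 1
s₁ = 1 − 0.04·1 = 0.96
s₂ = 0.96 − 0.04·0.397888 = 0.94408448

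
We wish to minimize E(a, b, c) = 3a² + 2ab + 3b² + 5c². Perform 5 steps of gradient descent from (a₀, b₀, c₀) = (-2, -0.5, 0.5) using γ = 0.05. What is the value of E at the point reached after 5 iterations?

0.318395333525

∇E = (6a + 2b, 2a + 6b, 10c)
Step 1: at (-2, -0.5, 0.5), ∇E = (-13, -7, 5) → (-2, -0.5, 0.5) − 0.05·(-13, -7, 5) = (-1.35, -0.15, 0.25)
Step 2: at (-1.35, -0.15, 0.25), ∇E = (-8.4, -3.6, 2.5) → (-1.35, -0.15, 0.25) − 0.05·(-8.4, -3.6, 2.5) = (-0.93, 0.03, 0.125)
Step 3: at (-0.93, 0.03, 0.125), ∇E = (-5.52, -1.68, 1.25) → (-0.93, 0.03, 0.125) − 0.05·(-5.52, -1.68, 1.25) = (-0.654, 0.114, 0.0625)
Step 4: at (-0.654, 0.114, 0.0625), ∇E = (-3.696, -0.624, 0.625) → (-0.654, 0.114, 0.0625) − 0.05·(-3.696, -0.624, 0.625) = (-0.4692, 0.1452, 0.03125)
Step 5: at (-0.4692, 0.1452, 0.03125), ∇E = (-2.5248, -0.0672, 0.3125) → (-0.4692, 0.1452, 0.03125) − 0.05·(-2.5248, -0.0672, 0.3125) = (-0.34296, 0.14856, 0.015625)
E(-0.34296, 0.14856, 0.015625) = 0.318395333525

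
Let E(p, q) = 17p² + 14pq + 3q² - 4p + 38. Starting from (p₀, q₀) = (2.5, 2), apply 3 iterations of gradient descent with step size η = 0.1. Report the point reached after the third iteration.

(-72.968, -29.804)

∇E = (34p + 14q - 4, 14p + 6q)
Step 1: at (2.5, 2), ∇E = (109, 47) → (2.5, 2) − 0.1·(109, 47) = (-8.4, -2.7)
Step 2: at (-8.4, -2.7), ∇E = (-327.4, -133.8) → (-8.4, -2.7) − 0.1·(-327.4, -133.8) = (24.34, 10.68)
Step 3: at (24.34, 10.68), ∇E = (973.08, 404.84) → (24.34, 10.68) − 0.1·(973.08, 404.84) = (-72.968, -29.804)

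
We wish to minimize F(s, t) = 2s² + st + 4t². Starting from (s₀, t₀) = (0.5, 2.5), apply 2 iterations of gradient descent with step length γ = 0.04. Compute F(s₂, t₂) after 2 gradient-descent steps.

5.41299712

∇F = (4s + t, s + 8t)
Step 1: at (0.5, 2.5), ∇F = (4.5, 20.5) → (0.5, 2.5) − 0.04·(4.5, 20.5) = (0.32, 1.68)
Step 2: at (0.32, 1.68), ∇F = (2.96, 13.76) → (0.32, 1.68) − 0.04·(2.96, 13.76) = (0.2016, 1.1296)
F(0.2016, 1.1296) = 5.41299712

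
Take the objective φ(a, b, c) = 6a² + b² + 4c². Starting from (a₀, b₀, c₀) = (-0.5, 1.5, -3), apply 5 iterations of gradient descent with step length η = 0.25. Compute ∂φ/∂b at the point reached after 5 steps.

0.09375

∇φ = (12a, 2b, 8c)
(a₁, b₁, c₁) = (-0.5, 1.5, -3) − 0.25·(-6, 3, -24) = (1, 0.75, 3)
(a₂, b₂, c₂) = (1, 0.75, 3) − 0.25·(12, 1.5, 24) = (-2, 0.375, -3)
(a₃, b₃, c₃) = (-2, 0.375, -3) − 0.25·(-24, 0.75, -24) = (4, 0.1875, 3)
(a₄, b₄, c₄) = (4, 0.1875, 3) − 0.25·(48, 0.375, 24) = (-8, 0.09375, -3)
(a₅, b₅, c₅) = (-8, 0.09375, -3) − 0.25·(-96, 0.1875, -24) = (16, 0.046875, 3)
∂φ/∂b at (16, 0.046875, 3) = 0.09375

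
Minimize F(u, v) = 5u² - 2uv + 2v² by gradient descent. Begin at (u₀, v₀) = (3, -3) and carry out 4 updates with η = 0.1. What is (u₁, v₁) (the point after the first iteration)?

∇F = (10u - 2v, -2u + 4v)
Step 1: at (3, -3), ∇F = (36, -18) → (3, -3) − 0.1·(36, -18) = (-0.6, -1.2)

(-0.6, -1.2)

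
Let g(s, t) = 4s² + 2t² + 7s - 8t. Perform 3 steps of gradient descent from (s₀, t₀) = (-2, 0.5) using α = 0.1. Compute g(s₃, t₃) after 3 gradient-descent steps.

-10.852224

∇g = (8s + 7, 4t - 8)
Step 1: at (-2, 0.5), ∇g = (-9, -6) → (-2, 0.5) − 0.1·(-9, -6) = (-1.1, 1.1)
Step 2: at (-1.1, 1.1), ∇g = (-1.8, -3.6) → (-1.1, 1.1) − 0.1·(-1.8, -3.6) = (-0.92, 1.46)
Step 3: at (-0.92, 1.46), ∇g = (-0.36, -2.16) → (-0.92, 1.46) − 0.1·(-0.36, -2.16) = (-0.884, 1.676)
g(-0.884, 1.676) = -10.852224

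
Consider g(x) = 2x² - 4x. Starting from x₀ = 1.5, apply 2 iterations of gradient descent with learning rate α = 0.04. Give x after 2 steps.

g′(x) = 4x - 4
x₁ = 1.5 − 0.04·2 = 1.42
x₂ = 1.42 − 0.04·1.68 = 1.3528

1.3528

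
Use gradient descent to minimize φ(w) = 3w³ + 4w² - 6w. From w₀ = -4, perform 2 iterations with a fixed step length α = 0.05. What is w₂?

-44.2005

φ′(w) = 9w² + 8w - 6
Step 1: φ′(-4) = 106; w₁ = -4 − 0.05·106 = -9.3
Step 2: φ′(-9.3) = 698.01; w₂ = -9.3 − 0.05·698.01 = -44.2005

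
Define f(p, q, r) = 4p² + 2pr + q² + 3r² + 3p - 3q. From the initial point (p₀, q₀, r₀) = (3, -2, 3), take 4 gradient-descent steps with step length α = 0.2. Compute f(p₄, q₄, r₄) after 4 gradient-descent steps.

21.1313664

∇f = (8p + 2r + 3, 2q - 3, 2p + 6r)
Step 1: at (3, -2, 3), ∇f = (33, -7, 24) → (3, -2, 3) − 0.2·(33, -7, 24) = (-3.6, -0.6, -1.8)
Step 2: at (-3.6, -0.6, -1.8), ∇f = (-29.4, -4.2, -18) → (-3.6, -0.6, -1.8) − 0.2·(-29.4, -4.2, -18) = (2.28, 0.24, 1.8)
Step 3: at (2.28, 0.24, 1.8), ∇f = (24.84, -2.52, 15.36) → (2.28, 0.24, 1.8) − 0.2·(24.84, -2.52, 15.36) = (-2.688, 0.744, -1.272)
Step 4: at (-2.688, 0.744, -1.272), ∇f = (-21.048, -1.512, -13.008) → (-2.688, 0.744, -1.272) − 0.2·(-21.048, -1.512, -13.008) = (1.5216, 1.0464, 1.3296)
f(1.5216, 1.0464, 1.3296) = 21.1313664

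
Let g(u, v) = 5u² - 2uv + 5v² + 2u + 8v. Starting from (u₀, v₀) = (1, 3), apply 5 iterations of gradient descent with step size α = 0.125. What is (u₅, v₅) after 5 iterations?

∇g = (10u - 2v + 2, -2u + 10v + 8)
(u₁, v₁) = (1, 3) − 0.125·(6, 36) = (0.25, -1.5)
(u₂, v₂) = (0.25, -1.5) − 0.125·(7.5, -7.5) = (-0.6875, -0.5625)
(u₃, v₃) = (-0.6875, -0.5625) − 0.125·(-3.75, 3.75) = (-0.21875, -1.03125)
(u₄, v₄) = (-0.21875, -1.03125) − 0.125·(1.875, -1.875) = (-0.453125, -0.796875)
(u₅, v₅) = (-0.453125, -0.796875) − 0.125·(-0.9375, 0.9375) = (-0.3359375, -0.9140625)

(-0.3359375, -0.9140625)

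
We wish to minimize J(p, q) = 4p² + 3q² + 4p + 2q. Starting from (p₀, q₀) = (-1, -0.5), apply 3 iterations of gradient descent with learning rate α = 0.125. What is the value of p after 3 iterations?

-0.5

∇J = (8p + 4, 6q + 2)
(p₁, q₁) = (-1, -0.5) − 0.125·(-4, -1) = (-0.5, -0.375)
(p₂, q₂) = (-0.5, -0.375) − 0.125·(0, -0.25) = (-0.5, -0.34375)
(p₃, q₃) = (-0.5, -0.34375) − 0.125·(0, -0.0625) = (-0.5, -0.3359375)
p = -0.5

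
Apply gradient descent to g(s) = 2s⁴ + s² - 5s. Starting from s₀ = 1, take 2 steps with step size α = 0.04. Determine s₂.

g′(s) = 8s³ + 2s - 5
Step 1: g′(1) = 5; s₁ = 1 − 0.04·5 = 0.8
Step 2: g′(0.8) = 0.696; s₂ = 0.8 − 0.04·0.696 = 0.77216

0.77216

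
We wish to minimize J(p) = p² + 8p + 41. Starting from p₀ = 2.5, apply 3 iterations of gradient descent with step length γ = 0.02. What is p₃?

1.750784

J′(p) = 2p + 8
p₁ = 2.5 − 0.02·13 = 2.24
p₂ = 2.24 − 0.02·12.48 = 1.9904
p₃ = 1.9904 − 0.02·11.9808 = 1.750784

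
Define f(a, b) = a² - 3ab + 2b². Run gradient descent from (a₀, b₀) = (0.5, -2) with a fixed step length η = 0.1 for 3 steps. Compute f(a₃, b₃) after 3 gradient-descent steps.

-0.016043

∇f = (2a - 3b, -3a + 4b)
(a₁, b₁) = (0.5, -2) − 0.1·(7, -9.5) = (-0.2, -1.05)
(a₂, b₂) = (-0.2, -1.05) − 0.1·(2.75, -3.6) = (-0.475, -0.69)
(a₃, b₃) = (-0.475, -0.69) − 0.1·(1.12, -1.335) = (-0.587, -0.5565)
f(-0.587, -0.5565) = -0.016043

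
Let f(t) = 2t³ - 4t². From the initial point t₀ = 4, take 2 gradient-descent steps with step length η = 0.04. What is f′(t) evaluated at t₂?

0.587655806976

f′(t) = 6t² - 8t
t₁ = 4 − 0.04·64 = 1.44
t₂ = 1.44 − 0.04·0.9216 = 1.403136
f′(t) at (1.403136) = 0.587655806976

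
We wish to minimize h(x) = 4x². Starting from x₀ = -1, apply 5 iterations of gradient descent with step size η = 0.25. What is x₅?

1

h′(x) = 8x
x₁ = -1 − 0.25·(-8) = 1
x₂ = 1 − 0.25·8 = -1
x₃ = -1 − 0.25·(-8) = 1
x₄ = 1 − 0.25·8 = -1
x₅ = -1 − 0.25·(-8) = 1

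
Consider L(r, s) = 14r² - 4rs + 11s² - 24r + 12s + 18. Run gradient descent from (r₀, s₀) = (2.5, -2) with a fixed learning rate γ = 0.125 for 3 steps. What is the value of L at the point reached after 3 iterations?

∇L = (28r - 4s - 24, -4r + 22s + 12)
Step 1: at (2.5, -2), ∇L = (54, -42) → (2.5, -2) − 0.125·(54, -42) = (-4.25, 3.25)
Step 2: at (-4.25, 3.25), ∇L = (-156, 100.5) → (-4.25, 3.25) − 0.125·(-156, 100.5) = (15.25, -9.3125)
Step 3: at (15.25, -9.3125), ∇L = (440.25, -253.875) → (15.25, -9.3125) − 0.125·(440.25, -253.875) = (-39.78125, 22.421875)
L(-39.78125, 22.421875) = 32495.508544921875

32495.508544921875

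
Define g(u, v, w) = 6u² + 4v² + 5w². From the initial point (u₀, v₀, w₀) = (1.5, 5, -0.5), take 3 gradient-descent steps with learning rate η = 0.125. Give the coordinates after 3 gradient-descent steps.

(-0.1875, 0, 0.0078125)

∇g = (12u, 8v, 10w)
Step 1: at (1.5, 5, -0.5), ∇g = (18, 40, -5) → (1.5, 5, -0.5) − 0.125·(18, 40, -5) = (-0.75, 0, 0.125)
Step 2: at (-0.75, 0, 0.125), ∇g = (-9, 0, 1.25) → (-0.75, 0, 0.125) − 0.125·(-9, 0, 1.25) = (0.375, 0, -0.03125)
Step 3: at (0.375, 0, -0.03125), ∇g = (4.5, 0, -0.3125) → (0.375, 0, -0.03125) − 0.125·(4.5, 0, -0.3125) = (-0.1875, 0, 0.0078125)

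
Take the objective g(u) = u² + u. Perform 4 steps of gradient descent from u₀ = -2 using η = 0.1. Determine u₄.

g′(u) = 2u + 1
u₁ = -2 − 0.1·(-3) = -1.7
u₂ = -1.7 − 0.1·(-2.4) = -1.46
u₃ = -1.46 − 0.1·(-1.92) = -1.268
u₄ = -1.268 − 0.1·(-1.536) = -1.1144

-1.1144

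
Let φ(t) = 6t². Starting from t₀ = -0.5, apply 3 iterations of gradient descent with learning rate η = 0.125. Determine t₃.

φ′(t) = 12t
Step 1: φ′(-0.5) = -6; t₁ = -0.5 − 0.125·(-6) = 0.25
Step 2: φ′(0.25) = 3; t₂ = 0.25 − 0.125·3 = -0.125
Step 3: φ′(-0.125) = -1.5; t₃ = -0.125 − 0.125·(-1.5) = 0.0625

0.0625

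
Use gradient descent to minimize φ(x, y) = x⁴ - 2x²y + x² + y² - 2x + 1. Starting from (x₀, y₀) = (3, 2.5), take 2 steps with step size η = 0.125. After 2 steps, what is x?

∇φ = (4x³ - 4xy + 2x - 2, -2x² + 2y)
Step 1: at (3, 2.5), ∇φ = (82, -13) → (3, 2.5) − 0.125·(82, -13) = (-7.25, 4.125)
Step 2: at (-7.25, 4.125), ∇φ = (-1421.1875, -96.875) → (-7.25, 4.125) − 0.125·(-1421.1875, -96.875) = (170.3984375, 16.234375)
x = 170.3984375

170.3984375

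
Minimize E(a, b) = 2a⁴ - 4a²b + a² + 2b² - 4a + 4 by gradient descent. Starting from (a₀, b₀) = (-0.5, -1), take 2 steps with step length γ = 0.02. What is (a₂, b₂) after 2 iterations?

(-0.16048, -0.8208)

∇E = (8a³ - 8ab + 2a - 4, -4a² + 4b)
(a₁, b₁) = (-0.5, -1) − 0.02·(-10, -5) = (-0.3, -0.9)
(a₂, b₂) = (-0.3, -0.9) − 0.02·(-6.976, -3.96) = (-0.16048, -0.8208)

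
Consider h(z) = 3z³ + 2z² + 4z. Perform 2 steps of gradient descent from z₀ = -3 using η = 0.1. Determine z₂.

h′(z) = 9z² + 4z + 4
z₁ = -3 − 0.1·73 = -10.3
z₂ = -10.3 − 0.1·917.61 = -102.061

-102.061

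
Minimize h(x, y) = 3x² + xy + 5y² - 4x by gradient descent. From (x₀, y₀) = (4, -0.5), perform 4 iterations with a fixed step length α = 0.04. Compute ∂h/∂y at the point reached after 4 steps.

∇h = (6x + y - 4, x + 10y)
Step 1: at (4, -0.5), ∇h = (19.5, -1) → (4, -0.5) − 0.04·(19.5, -1) = (3.22, -0.46)
Step 2: at (3.22, -0.46), ∇h = (14.86, -1.38) → (3.22, -0.46) − 0.04·(14.86, -1.38) = (2.6256, -0.4048)
Step 3: at (2.6256, -0.4048), ∇h = (11.3488, -1.4224) → (2.6256, -0.4048) − 0.04·(11.3488, -1.4224) = (2.171648, -0.347904)
Step 4: at (2.171648, -0.347904), ∇h = (8.681984, -1.307392) → (2.171648, -0.347904) − 0.04·(8.681984, -1.307392) = (1.82436864, -0.29560832)
∂h/∂y at (1.82436864, -0.29560832) = -1.13171456

-1.13171456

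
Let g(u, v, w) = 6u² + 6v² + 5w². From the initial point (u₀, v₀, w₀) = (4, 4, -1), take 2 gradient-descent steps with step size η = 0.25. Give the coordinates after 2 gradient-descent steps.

(16, 16, -2.25)

∇g = (12u, 12v, 10w)
(u₁, v₁, w₁) = (4, 4, -1) − 0.25·(48, 48, -10) = (-8, -8, 1.5)
(u₂, v₂, w₂) = (-8, -8, 1.5) − 0.25·(-96, -96, 15) = (16, 16, -2.25)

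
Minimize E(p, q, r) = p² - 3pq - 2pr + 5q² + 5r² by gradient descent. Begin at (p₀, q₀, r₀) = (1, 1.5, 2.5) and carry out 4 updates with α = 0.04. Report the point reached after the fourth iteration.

∇E = (2p - 3q - 2r, -3p + 10q, -2p + 10r)
Step 1: at (1, 1.5, 2.5), ∇E = (-7.5, 12, 23) → (1, 1.5, 2.5) − 0.04·(-7.5, 12, 23) = (1.3, 1.02, 1.58)
Step 2: at (1.3, 1.02, 1.58), ∇E = (-3.62, 6.3, 13.2) → (1.3, 1.02, 1.58) − 0.04·(-3.62, 6.3, 13.2) = (1.4448, 0.768, 1.052)
Step 3: at (1.4448, 0.768, 1.052), ∇E = (-1.5184, 3.3456, 7.6304) → (1.4448, 0.768, 1.052) − 0.04·(-1.5184, 3.3456, 7.6304) = (1.505536, 0.634176, 0.746784)
Step 4: at (1.505536, 0.634176, 0.746784), ∇E = (-0.385024, 1.825152, 4.456768) → (1.505536, 0.634176, 0.746784) − 0.04·(-0.385024, 1.825152, 4.456768) = (1.52093696, 0.56116992, 0.56851328)

(1.52093696, 0.56116992, 0.56851328)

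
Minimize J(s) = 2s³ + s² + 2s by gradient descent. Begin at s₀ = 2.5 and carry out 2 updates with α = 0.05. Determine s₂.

J′(s) = 6s² + 2s + 2
s₁ = 2.5 − 0.05·44.5 = 0.275
s₂ = 0.275 − 0.05·3.00375 = 0.1248125

0.1248125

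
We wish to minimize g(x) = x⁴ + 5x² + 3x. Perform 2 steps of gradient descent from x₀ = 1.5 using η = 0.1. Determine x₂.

1.49685

g′(x) = 4x³ + 10x + 3
Step 1: g′(1.5) = 31.5; x₁ = 1.5 − 0.1·31.5 = -1.65
Step 2: g′(-1.65) = -31.4685; x₂ = -1.65 − 0.1·(-31.4685) = 1.49685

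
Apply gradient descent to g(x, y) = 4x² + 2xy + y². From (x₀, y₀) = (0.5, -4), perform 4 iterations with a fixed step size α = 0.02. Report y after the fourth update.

-3.48862336

∇g = (8x + 2y, 2x + 2y)
Step 1: at (0.5, -4), ∇g = (-4, -7) → (0.5, -4) − 0.02·(-4, -7) = (0.58, -3.86)
Step 2: at (0.58, -3.86), ∇g = (-3.08, -6.56) → (0.58, -3.86) − 0.02·(-3.08, -6.56) = (0.6416, -3.7288)
Step 3: at (0.6416, -3.7288), ∇g = (-2.3248, -6.1744) → (0.6416, -3.7288) − 0.02·(-2.3248, -6.1744) = (0.688096, -3.605312)
Step 4: at (0.688096, -3.605312), ∇g = (-1.705856, -5.834432) → (0.688096, -3.605312) − 0.02·(-1.705856, -5.834432) = (0.72221312, -3.48862336)
y = -3.48862336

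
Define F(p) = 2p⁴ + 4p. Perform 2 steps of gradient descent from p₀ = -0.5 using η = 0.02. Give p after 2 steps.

-0.61190144

F′(p) = 8p³ + 4
p₁ = -0.5 − 0.02·3 = -0.56
p₂ = -0.56 − 0.02·2.595072 = -0.61190144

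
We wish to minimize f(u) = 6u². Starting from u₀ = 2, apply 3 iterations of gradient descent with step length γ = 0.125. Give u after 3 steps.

-0.25

f′(u) = 12u
u₁ = 2 − 0.125·24 = -1
u₂ = -1 − 0.125·(-12) = 0.5
u₃ = 0.5 − 0.125·6 = -0.25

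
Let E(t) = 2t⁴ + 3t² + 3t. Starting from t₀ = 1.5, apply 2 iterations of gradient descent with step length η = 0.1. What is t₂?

E′(t) = 8t³ + 6t + 3
t₁ = 1.5 − 0.1·39 = -2.4
t₂ = -2.4 − 0.1·(-121.992) = 9.7992

9.7992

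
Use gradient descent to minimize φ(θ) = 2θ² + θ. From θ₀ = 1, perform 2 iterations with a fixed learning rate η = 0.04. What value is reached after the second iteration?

φ′(θ) = 4θ + 1
Step 1: φ′(1) = 5; θ₁ = 1 − 0.04·5 = 0.8
Step 2: φ′(0.8) = 4.2; θ₂ = 0.8 − 0.04·4.2 = 0.632

0.632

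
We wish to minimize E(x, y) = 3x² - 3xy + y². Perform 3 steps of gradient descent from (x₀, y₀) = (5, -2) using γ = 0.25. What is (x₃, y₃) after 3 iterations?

(-3.25, 2.234375)

∇E = (6x - 3y, -3x + 2y)
Step 1: at (5, -2), ∇E = (36, -19) → (5, -2) − 0.25·(36, -19) = (-4, 2.75)
Step 2: at (-4, 2.75), ∇E = (-32.25, 17.5) → (-4, 2.75) − 0.25·(-32.25, 17.5) = (4.0625, -1.625)
Step 3: at (4.0625, -1.625), ∇E = (29.25, -15.4375) → (4.0625, -1.625) − 0.25·(29.25, -15.4375) = (-3.25, 2.234375)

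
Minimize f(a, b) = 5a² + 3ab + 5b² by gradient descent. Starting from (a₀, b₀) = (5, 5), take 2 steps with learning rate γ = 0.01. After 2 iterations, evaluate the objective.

186.19172325

∇f = (10a + 3b, 3a + 10b)
Step 1: at (5, 5), ∇f = (65, 65) → (5, 5) − 0.01·(65, 65) = (4.35, 4.35)
Step 2: at (4.35, 4.35), ∇f = (56.55, 56.55) → (4.35, 4.35) − 0.01·(56.55, 56.55) = (3.7845, 3.7845)
f(3.7845, 3.7845) = 186.19172325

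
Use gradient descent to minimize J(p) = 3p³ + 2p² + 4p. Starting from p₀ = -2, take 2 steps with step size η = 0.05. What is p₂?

J′(p) = 9p² + 4p + 4
Step 1: J′(-2) = 32; p₁ = -2 − 0.05·32 = -3.6
Step 2: J′(-3.6) = 106.24; p₂ = -3.6 − 0.05·106.24 = -8.912

-8.912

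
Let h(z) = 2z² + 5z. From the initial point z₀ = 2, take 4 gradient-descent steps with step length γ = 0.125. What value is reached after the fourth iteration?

h′(z) = 4z + 5
Step 1: h′(2) = 13; z₁ = 2 − 0.125·13 = 0.375
Step 2: h′(0.375) = 6.5; z₂ = 0.375 − 0.125·6.5 = -0.4375
Step 3: h′(-0.4375) = 3.25; z₃ = -0.4375 − 0.125·3.25 = -0.84375
Step 4: h′(-0.84375) = 1.625; z₄ = -0.84375 − 0.125·1.625 = -1.046875

-1.046875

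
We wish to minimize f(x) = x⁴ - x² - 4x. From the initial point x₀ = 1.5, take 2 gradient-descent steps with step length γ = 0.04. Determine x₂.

f′(x) = 4x³ - 2x - 4
Step 1: f′(1.5) = 6.5; x₁ = 1.5 − 0.04·6.5 = 1.24
Step 2: f′(1.24) = 1.146496; x₂ = 1.24 − 0.04·1.146496 = 1.19414016

1.19414016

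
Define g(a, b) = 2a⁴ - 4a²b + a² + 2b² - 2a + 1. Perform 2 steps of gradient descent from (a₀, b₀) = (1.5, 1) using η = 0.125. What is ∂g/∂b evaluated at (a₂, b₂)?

1.109375

∇g = (8a³ - 8ab + 2a - 2, -4a² + 4b)
Step 1: at (1.5, 1), ∇g = (16, -5) → (1.5, 1) − 0.125·(16, -5) = (-0.5, 1.625)
Step 2: at (-0.5, 1.625), ∇g = (2.5, 5.5) → (-0.5, 1.625) − 0.125·(2.5, 5.5) = (-0.8125, 0.9375)
∂g/∂b at (-0.8125, 0.9375) = 1.109375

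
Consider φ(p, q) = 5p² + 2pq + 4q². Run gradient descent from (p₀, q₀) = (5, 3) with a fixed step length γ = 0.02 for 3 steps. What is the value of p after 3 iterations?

2.337216

∇φ = (10p + 2q, 2p + 8q)
(p₁, q₁) = (5, 3) − 0.02·(56, 34) = (3.88, 2.32)
(p₂, q₂) = (3.88, 2.32) − 0.02·(43.44, 26.32) = (3.0112, 1.7936)
(p₃, q₃) = (3.0112, 1.7936) − 0.02·(33.6992, 20.3712) = (2.337216, 1.386176)
p = 2.337216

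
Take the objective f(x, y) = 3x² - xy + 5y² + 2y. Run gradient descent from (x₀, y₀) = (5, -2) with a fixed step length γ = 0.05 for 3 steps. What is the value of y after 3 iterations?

-0.160625

∇f = (6x - y, -x + 10y + 2)
(x₁, y₁) = (5, -2) − 0.05·(32, -23) = (3.4, -0.85)
(x₂, y₂) = (3.4, -0.85) − 0.05·(21.25, -9.9) = (2.3375, -0.355)
(x₃, y₃) = (2.3375, -0.355) − 0.05·(14.38, -3.8875) = (1.6185, -0.160625)
y = -0.160625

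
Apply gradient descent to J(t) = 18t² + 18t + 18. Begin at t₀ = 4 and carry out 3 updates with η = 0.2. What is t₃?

J′(t) = 36t + 18
Step 1: J′(4) = 162; t₁ = 4 − 0.2·162 = -28.4
Step 2: J′(-28.4) = -1004.4; t₂ = -28.4 − 0.2·(-1004.4) = 172.48
Step 3: J′(172.48) = 6227.28; t₃ = 172.48 − 0.2·6227.28 = -1072.976

-1072.976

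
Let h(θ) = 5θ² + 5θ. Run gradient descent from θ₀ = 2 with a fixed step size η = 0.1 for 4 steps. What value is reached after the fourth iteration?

-0.5

h′(θ) = 10θ + 5
θ₁ = 2 − 0.1·25 = -0.5
θ₂ = -0.5 − 0.1·0 = -0.5
θ₃ = -0.5 − 0.1·0 = -0.5
θ₄ = -0.5 − 0.1·0 = -0.5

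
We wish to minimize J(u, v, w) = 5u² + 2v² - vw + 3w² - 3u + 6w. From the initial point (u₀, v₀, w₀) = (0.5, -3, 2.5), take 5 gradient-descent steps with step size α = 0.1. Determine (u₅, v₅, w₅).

(0.3, -0.388495, -1.06861)

∇J = (10u - 3, 4v - w, -v + 6w + 6)
Step 1: at (0.5, -3, 2.5), ∇J = (2, -14.5, 24) → (0.5, -3, 2.5) − 0.1·(2, -14.5, 24) = (0.3, -1.55, 0.1)
Step 2: at (0.3, -1.55, 0.1), ∇J = (0, -6.3, 8.15) → (0.3, -1.55, 0.1) − 0.1·(0, -6.3, 8.15) = (0.3, -0.92, -0.715)
Step 3: at (0.3, -0.92, -0.715), ∇J = (0, -2.965, 2.63) → (0.3, -0.92, -0.715) − 0.1·(0, -2.965, 2.63) = (0.3, -0.6235, -0.978)
Step 4: at (0.3, -0.6235, -0.978), ∇J = (0, -1.516, 0.7555) → (0.3, -0.6235, -0.978) − 0.1·(0, -1.516, 0.7555) = (0.3, -0.4719, -1.05355)
Step 5: at (0.3, -0.4719, -1.05355), ∇J = (0, -0.83405, 0.1506) → (0.3, -0.4719, -1.05355) − 0.1·(0, -0.83405, 0.1506) = (0.3, -0.388495, -1.06861)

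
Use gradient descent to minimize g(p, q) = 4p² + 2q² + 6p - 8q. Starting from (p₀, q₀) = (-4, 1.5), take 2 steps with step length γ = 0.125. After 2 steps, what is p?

-0.75

∇g = (8p + 6, 4q - 8)
Step 1: at (-4, 1.5), ∇g = (-26, -2) → (-4, 1.5) − 0.125·(-26, -2) = (-0.75, 1.75)
Step 2: at (-0.75, 1.75), ∇g = (0, -1) → (-0.75, 1.75) − 0.125·(0, -1) = (-0.75, 1.875)
p = -0.75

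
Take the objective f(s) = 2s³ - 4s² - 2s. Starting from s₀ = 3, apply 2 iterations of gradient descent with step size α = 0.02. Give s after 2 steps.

f′(s) = 6s² - 8s - 2
s₁ = 3 − 0.02·28 = 2.44
s₂ = 2.44 − 0.02·14.2016 = 2.155968

2.155968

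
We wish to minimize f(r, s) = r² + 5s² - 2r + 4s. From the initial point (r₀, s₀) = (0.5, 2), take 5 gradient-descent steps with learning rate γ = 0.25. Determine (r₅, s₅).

(0.984375, -18.625)

∇f = (2r - 2, 10s + 4)
(r₁, s₁) = (0.5, 2) − 0.25·(-1, 24) = (0.75, -4)
(r₂, s₂) = (0.75, -4) − 0.25·(-0.5, -36) = (0.875, 5)
(r₃, s₃) = (0.875, 5) − 0.25·(-0.25, 54) = (0.9375, -8.5)
(r₄, s₄) = (0.9375, -8.5) − 0.25·(-0.125, -81) = (0.96875, 11.75)
(r₅, s₅) = (0.96875, 11.75) − 0.25·(-0.0625, 121.5) = (0.984375, -18.625)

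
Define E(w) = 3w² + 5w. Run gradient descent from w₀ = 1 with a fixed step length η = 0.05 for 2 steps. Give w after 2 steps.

0.065

E′(w) = 6w + 5
Step 1: E′(1) = 11; w₁ = 1 − 0.05·11 = 0.45
Step 2: E′(0.45) = 7.7; w₂ = 0.45 − 0.05·7.7 = 0.065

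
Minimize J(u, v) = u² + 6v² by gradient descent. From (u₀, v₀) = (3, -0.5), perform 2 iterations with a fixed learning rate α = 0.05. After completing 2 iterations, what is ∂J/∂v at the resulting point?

∇J = (2u, 12v)
(u₁, v₁) = (3, -0.5) − 0.05·(6, -6) = (2.7, -0.2)
(u₂, v₂) = (2.7, -0.2) − 0.05·(5.4, -2.4) = (2.43, -0.08)
∂J/∂v at (2.43, -0.08) = -0.96

-0.96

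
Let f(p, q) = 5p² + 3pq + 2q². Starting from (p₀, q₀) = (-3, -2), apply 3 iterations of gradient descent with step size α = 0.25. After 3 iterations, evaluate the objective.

2478.1728515625

∇f = (10p + 3q, 3p + 4q)
(p₁, q₁) = (-3, -2) − 0.25·(-36, -17) = (6, 2.25)
(p₂, q₂) = (6, 2.25) − 0.25·(66.75, 27) = (-10.6875, -4.5)
(p₃, q₃) = (-10.6875, -4.5) − 0.25·(-120.375, -50.0625) = (19.40625, 8.015625)
f(19.40625, 8.015625) = 2478.1728515625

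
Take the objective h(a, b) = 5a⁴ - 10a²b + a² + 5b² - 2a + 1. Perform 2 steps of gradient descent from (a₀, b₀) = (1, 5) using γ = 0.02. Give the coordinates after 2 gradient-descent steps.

(-0.1264, 4.712)

∇h = (20a³ - 20ab + 2a - 2, -10a² + 10b)
Step 1: at (1, 5), ∇h = (-80, 40) → (1, 5) − 0.02·(-80, 40) = (2.6, 4.2)
Step 2: at (2.6, 4.2), ∇h = (136.32, -25.6) → (2.6, 4.2) − 0.02·(136.32, -25.6) = (-0.1264, 4.712)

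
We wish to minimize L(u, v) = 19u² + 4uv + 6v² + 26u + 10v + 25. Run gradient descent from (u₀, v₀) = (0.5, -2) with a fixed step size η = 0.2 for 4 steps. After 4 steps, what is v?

∇L = (38u + 4v + 26, 4u + 12v + 10)
(u₁, v₁) = (0.5, -2) − 0.2·(37, -12) = (-6.9, 0.4)
(u₂, v₂) = (-6.9, 0.4) − 0.2·(-234.6, -12.8) = (40.02, 2.96)
(u₃, v₃) = (40.02, 2.96) − 0.2·(1558.6, 205.6) = (-271.7, -38.16)
(u₄, v₄) = (-271.7, -38.16) − 0.2·(-10451.24, -1534.72) = (1818.548, 268.784)
v = 268.784

268.784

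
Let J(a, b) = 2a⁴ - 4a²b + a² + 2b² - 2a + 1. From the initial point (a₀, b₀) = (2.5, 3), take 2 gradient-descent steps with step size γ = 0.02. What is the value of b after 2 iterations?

∇J = (8a³ - 8ab + 2a - 2, -4a² + 4b)
Step 1: at (2.5, 3), ∇J = (68, -13) → (2.5, 3) − 0.02·(68, -13) = (1.14, 3.26)
Step 2: at (1.14, 3.26), ∇J = (-17.598848, 7.8416) → (1.14, 3.26) − 0.02·(-17.598848, 7.8416) = (1.49197696, 3.103168)
b = 3.103168

3.103168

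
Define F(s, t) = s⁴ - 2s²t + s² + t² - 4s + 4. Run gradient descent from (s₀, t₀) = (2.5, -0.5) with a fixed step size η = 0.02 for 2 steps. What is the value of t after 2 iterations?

∇F = (4s³ - 4st + 2s - 4, -2s² + 2t)
Step 1: at (2.5, -0.5), ∇F = (68.5, -13.5) → (2.5, -0.5) − 0.02·(68.5, -13.5) = (1.13, -0.23)
Step 2: at (1.13, -0.23), ∇F = (5.071188, -3.0138) → (1.13, -0.23) − 0.02·(5.071188, -3.0138) = (1.02857624, -0.169724)
t = -0.169724

-0.169724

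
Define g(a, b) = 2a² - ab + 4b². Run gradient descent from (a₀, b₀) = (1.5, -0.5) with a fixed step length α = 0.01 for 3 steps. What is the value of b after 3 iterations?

-0.3497145

∇g = (4a - b, -a + 8b)
Step 1: at (1.5, -0.5), ∇g = (6.5, -5.5) → (1.5, -0.5) − 0.01·(6.5, -5.5) = (1.435, -0.445)
Step 2: at (1.435, -0.445), ∇g = (6.185, -4.995) → (1.435, -0.445) − 0.01·(6.185, -4.995) = (1.37315, -0.39505)
Step 3: at (1.37315, -0.39505), ∇g = (5.88765, -4.53355) → (1.37315, -0.39505) − 0.01·(5.88765, -4.53355) = (1.3142735, -0.3497145)
b = -0.3497145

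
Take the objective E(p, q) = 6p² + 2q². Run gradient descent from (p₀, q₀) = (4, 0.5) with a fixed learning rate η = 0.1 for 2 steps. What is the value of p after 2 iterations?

∇E = (12p, 4q)
(p₁, q₁) = (4, 0.5) − 0.1·(48, 2) = (-0.8, 0.3)
(p₂, q₂) = (-0.8, 0.3) − 0.1·(-9.6, 1.2) = (0.16, 0.18)
p = 0.16

0.16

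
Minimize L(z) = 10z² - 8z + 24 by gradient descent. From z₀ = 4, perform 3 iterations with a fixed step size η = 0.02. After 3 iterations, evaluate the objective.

L′(z) = 20z - 8
Step 1: L′(4) = 72; z₁ = 4 − 0.02·72 = 2.56
Step 2: L′(2.56) = 43.2; z₂ = 2.56 − 0.02·43.2 = 1.696
Step 3: L′(1.696) = 25.92; z₃ = 1.696 − 0.02·25.92 = 1.1776
L(1.1776) = 28.4466176

28.4466176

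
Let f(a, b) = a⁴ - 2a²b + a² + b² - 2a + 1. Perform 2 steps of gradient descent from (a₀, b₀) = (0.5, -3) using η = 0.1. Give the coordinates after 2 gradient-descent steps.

(0.20705, -1.8795)

∇f = (4a³ - 4ab + 2a - 2, -2a² + 2b)
(a₁, b₁) = (0.5, -3) − 0.1·(5.5, -6.5) = (-0.05, -2.35)
(a₂, b₂) = (-0.05, -2.35) − 0.1·(-2.5705, -4.705) = (0.20705, -1.8795)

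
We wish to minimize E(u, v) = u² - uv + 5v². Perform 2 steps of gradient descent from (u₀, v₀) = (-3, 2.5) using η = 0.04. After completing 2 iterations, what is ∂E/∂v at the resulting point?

∇E = (2u - v, -u + 10v)
(u₁, v₁) = (-3, 2.5) − 0.04·(-8.5, 28) = (-2.66, 1.38)
(u₂, v₂) = (-2.66, 1.38) − 0.04·(-6.7, 16.46) = (-2.392, 0.7216)
∂E/∂v at (-2.392, 0.7216) = 9.608

9.608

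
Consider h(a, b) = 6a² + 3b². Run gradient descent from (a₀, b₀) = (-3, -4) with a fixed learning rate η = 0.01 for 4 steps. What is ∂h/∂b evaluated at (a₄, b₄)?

-18.73797504

∇h = (12a, 6b)
(a₁, b₁) = (-3, -4) − 0.01·(-36, -24) = (-2.64, -3.76)
(a₂, b₂) = (-2.64, -3.76) − 0.01·(-31.68, -22.56) = (-2.3232, -3.5344)
(a₃, b₃) = (-2.3232, -3.5344) − 0.01·(-27.8784, -21.2064) = (-2.044416, -3.322336)
(a₄, b₄) = (-2.044416, -3.322336) − 0.01·(-24.532992, -19.934016) = (-1.79908608, -3.12299584)
∂h/∂b at (-1.79908608, -3.12299584) = -18.73797504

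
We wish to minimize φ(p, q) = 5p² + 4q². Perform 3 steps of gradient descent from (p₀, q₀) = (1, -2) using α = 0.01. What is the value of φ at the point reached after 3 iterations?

∇φ = (10p, 8q)
(p₁, q₁) = (1, -2) − 0.01·(10, -16) = (0.9, -1.84)
(p₂, q₂) = (0.9, -1.84) − 0.01·(9, -14.72) = (0.81, -1.6928)
(p₃, q₃) = (0.81, -1.6928) − 0.01·(8.1, -13.5424) = (0.729, -1.557376)
φ(0.729, -1.557376) = 12.358885021504

12.358885021504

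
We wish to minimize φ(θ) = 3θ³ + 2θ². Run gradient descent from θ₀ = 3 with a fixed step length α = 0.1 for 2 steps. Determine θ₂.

φ′(θ) = 9θ² + 4θ
Step 1: φ′(3) = 93; θ₁ = 3 − 0.1·93 = -6.3
Step 2: φ′(-6.3) = 332.01; θ₂ = -6.3 − 0.1·332.01 = -39.501

-39.501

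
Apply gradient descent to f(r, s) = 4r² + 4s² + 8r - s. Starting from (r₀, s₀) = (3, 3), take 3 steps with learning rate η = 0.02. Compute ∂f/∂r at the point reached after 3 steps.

∇f = (8r + 8, 8s - 1)
(r₁, s₁) = (3, 3) − 0.02·(32, 23) = (2.36, 2.54)
(r₂, s₂) = (2.36, 2.54) − 0.02·(26.88, 19.32) = (1.8224, 2.1536)
(r₃, s₃) = (1.8224, 2.1536) − 0.02·(22.5792, 16.2288) = (1.370816, 1.829024)
∂f/∂r at (1.370816, 1.829024) = 18.966528

18.966528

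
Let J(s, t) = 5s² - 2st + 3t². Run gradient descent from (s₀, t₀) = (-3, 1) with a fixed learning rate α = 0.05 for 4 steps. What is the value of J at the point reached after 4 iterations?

0.1172208

∇J = (10s - 2t, -2s + 6t)
Step 1: at (-3, 1), ∇J = (-32, 12) → (-3, 1) − 0.05·(-32, 12) = (-1.4, 0.4)
Step 2: at (-1.4, 0.4), ∇J = (-14.8, 5.2) → (-1.4, 0.4) − 0.05·(-14.8, 5.2) = (-0.66, 0.14)
Step 3: at (-0.66, 0.14), ∇J = (-6.88, 2.16) → (-0.66, 0.14) − 0.05·(-6.88, 2.16) = (-0.316, 0.032)
Step 4: at (-0.316, 0.032), ∇J = (-3.224, 0.824) → (-0.316, 0.032) − 0.05·(-3.224, 0.824) = (-0.1548, -0.0092)
J(-0.1548, -0.0092) = 0.1172208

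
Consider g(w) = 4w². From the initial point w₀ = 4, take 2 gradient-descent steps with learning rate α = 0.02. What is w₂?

2.8224

g′(w) = 8w
Step 1: g′(4) = 32; w₁ = 4 − 0.02·32 = 3.36
Step 2: g′(3.36) = 26.88; w₂ = 3.36 − 0.02·26.88 = 2.8224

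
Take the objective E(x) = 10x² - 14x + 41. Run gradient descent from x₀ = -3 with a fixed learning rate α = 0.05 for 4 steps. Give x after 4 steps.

E′(x) = 20x - 14
x₁ = -3 − 0.05·(-74) = 0.7
x₂ = 0.7 − 0.05·0 = 0.7
x₃ = 0.7 − 0.05·0 = 0.7
x₄ = 0.7 − 0.05·0 = 0.7

0.7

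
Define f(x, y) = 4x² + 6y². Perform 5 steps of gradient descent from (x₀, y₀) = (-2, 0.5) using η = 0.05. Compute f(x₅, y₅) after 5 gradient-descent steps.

0.096903168

∇f = (8x, 12y)
(x₁, y₁) = (-2, 0.5) − 0.05·(-16, 6) = (-1.2, 0.2)
(x₂, y₂) = (-1.2, 0.2) − 0.05·(-9.6, 2.4) = (-0.72, 0.08)
(x₃, y₃) = (-0.72, 0.08) − 0.05·(-5.76, 0.96) = (-0.432, 0.032)
(x₄, y₄) = (-0.432, 0.032) − 0.05·(-3.456, 0.384) = (-0.2592, 0.0128)
(x₅, y₅) = (-0.2592, 0.0128) − 0.05·(-2.0736, 0.1536) = (-0.15552, 0.00512)
f(-0.15552, 0.00512) = 0.096903168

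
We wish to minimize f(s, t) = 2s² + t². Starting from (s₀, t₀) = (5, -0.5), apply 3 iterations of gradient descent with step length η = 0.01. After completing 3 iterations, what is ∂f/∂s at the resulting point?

17.69472

∇f = (4s, 2t)
(s₁, t₁) = (5, -0.5) − 0.01·(20, -1) = (4.8, -0.49)
(s₂, t₂) = (4.8, -0.49) − 0.01·(19.2, -0.98) = (4.608, -0.4802)
(s₃, t₃) = (4.608, -0.4802) − 0.01·(18.432, -0.9604) = (4.42368, -0.470596)
∂f/∂s at (4.42368, -0.470596) = 17.69472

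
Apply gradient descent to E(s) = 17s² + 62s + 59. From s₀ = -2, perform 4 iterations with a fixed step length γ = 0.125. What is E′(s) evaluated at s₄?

-669.3984375

E′(s) = 34s + 62
s₁ = -2 − 0.125·(-6) = -1.25
s₂ = -1.25 − 0.125·19.5 = -3.6875
s₃ = -3.6875 − 0.125·(-63.375) = 4.234375
s₄ = 4.234375 − 0.125·205.96875 = -21.51171875
E′(s) at (-21.51171875) = -669.3984375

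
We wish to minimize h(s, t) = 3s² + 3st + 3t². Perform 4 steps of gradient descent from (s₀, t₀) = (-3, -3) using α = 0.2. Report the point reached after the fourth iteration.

∇h = (6s + 3t, 3s + 6t)
Step 1: at (-3, -3), ∇h = (-27, -27) → (-3, -3) − 0.2·(-27, -27) = (2.4, 2.4)
Step 2: at (2.4, 2.4), ∇h = (21.6, 21.6) → (2.4, 2.4) − 0.2·(21.6, 21.6) = (-1.92, -1.92)
Step 3: at (-1.92, -1.92), ∇h = (-17.28, -17.28) → (-1.92, -1.92) − 0.2·(-17.28, -17.28) = (1.536, 1.536)
Step 4: at (1.536, 1.536), ∇h = (13.824, 13.824) → (1.536, 1.536) − 0.2·(13.824, 13.824) = (-1.2288, -1.2288)

(-1.2288, -1.2288)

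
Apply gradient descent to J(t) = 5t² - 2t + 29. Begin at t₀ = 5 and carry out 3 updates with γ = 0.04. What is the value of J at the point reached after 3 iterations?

J′(t) = 10t - 2
t₁ = 5 − 0.04·48 = 3.08
t₂ = 3.08 − 0.04·28.8 = 1.928
t₃ = 1.928 − 0.04·17.28 = 1.2368
J(1.2368) = 34.1747712

34.1747712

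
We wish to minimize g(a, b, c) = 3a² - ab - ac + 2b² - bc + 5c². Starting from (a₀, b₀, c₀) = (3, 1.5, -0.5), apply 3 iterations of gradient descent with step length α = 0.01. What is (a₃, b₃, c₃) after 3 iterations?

∇g = (6a - b - c, -a + 4b - c, -a - b + 10c)
(a₁, b₁, c₁) = (3, 1.5, -0.5) − 0.01·(17, 3.5, -9.5) = (2.83, 1.465, -0.405)
(a₂, b₂, c₂) = (2.83, 1.465, -0.405) − 0.01·(15.92, 3.435, -8.345) = (2.6708, 1.43065, -0.32155)
(a₃, b₃, c₃) = (2.6708, 1.43065, -0.32155) − 0.01·(14.9157, 3.37335, -7.31695) = (2.521643, 1.3969165, -0.2483805)

(2.521643, 1.3969165, -0.2483805)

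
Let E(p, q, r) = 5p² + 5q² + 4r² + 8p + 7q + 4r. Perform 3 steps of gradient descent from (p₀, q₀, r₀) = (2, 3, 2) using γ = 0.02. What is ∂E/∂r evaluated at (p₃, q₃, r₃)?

∇E = (10p + 8, 10q + 7, 8r + 4)
(p₁, q₁, r₁) = (2, 3, 2) − 0.02·(28, 37, 20) = (1.44, 2.26, 1.6)
(p₂, q₂, r₂) = (1.44, 2.26, 1.6) − 0.02·(22.4, 29.6, 16.8) = (0.992, 1.668, 1.264)
(p₃, q₃, r₃) = (0.992, 1.668, 1.264) − 0.02·(17.92, 23.68, 14.112) = (0.6336, 1.1944, 0.98176)
∂E/∂r at (0.6336, 1.1944, 0.98176) = 11.85408

11.85408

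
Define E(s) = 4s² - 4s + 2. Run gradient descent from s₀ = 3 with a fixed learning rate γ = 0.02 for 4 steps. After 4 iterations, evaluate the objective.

E′(s) = 8s - 4
Step 1: E′(3) = 20; s₁ = 3 − 0.02·20 = 2.6
Step 2: E′(2.6) = 16.8; s₂ = 2.6 − 0.02·16.8 = 2.264
Step 3: E′(2.264) = 14.112; s₃ = 2.264 − 0.02·14.112 = 1.98176
Step 4: E′(1.98176) = 11.85408; s₄ = 1.98176 − 0.02·11.85408 = 1.7446784
E(1.7446784) = 7.19689727770624

7.19689727770624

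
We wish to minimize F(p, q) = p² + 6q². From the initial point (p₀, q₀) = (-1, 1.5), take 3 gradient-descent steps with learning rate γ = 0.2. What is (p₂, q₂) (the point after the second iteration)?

(-0.36, 2.94)

∇F = (2p, 12q)
Step 1: at (-1, 1.5), ∇F = (-2, 18) → (-1, 1.5) − 0.2·(-2, 18) = (-0.6, -2.1)
Step 2: at (-0.6, -2.1), ∇F = (-1.2, -25.2) → (-0.6, -2.1) − 0.2·(-1.2, -25.2) = (-0.36, 2.94)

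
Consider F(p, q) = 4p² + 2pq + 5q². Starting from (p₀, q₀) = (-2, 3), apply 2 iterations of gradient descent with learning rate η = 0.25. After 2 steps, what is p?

∇F = (8p + 2q, 2p + 10q)
(p₁, q₁) = (-2, 3) − 0.25·(-10, 26) = (0.5, -3.5)
(p₂, q₂) = (0.5, -3.5) − 0.25·(-3, -34) = (1.25, 5)
p = 1.25

1.25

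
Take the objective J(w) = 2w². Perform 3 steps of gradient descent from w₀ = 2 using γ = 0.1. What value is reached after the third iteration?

J′(w) = 4w
w₁ = 2 − 0.1·8 = 1.2
w₂ = 1.2 − 0.1·4.8 = 0.72
w₃ = 0.72 − 0.1·2.88 = 0.432

0.432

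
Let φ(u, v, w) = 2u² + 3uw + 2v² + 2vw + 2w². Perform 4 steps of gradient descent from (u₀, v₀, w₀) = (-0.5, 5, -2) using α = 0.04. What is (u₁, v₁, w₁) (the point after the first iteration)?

∇φ = (4u + 3w, 4v + 2w, 3u + 2v + 4w)
(u₁, v₁, w₁) = (-0.5, 5, -2) − 0.04·(-8, 16, 0.5) = (-0.18, 4.36, -2.02)

(-0.18, 4.36, -2.02)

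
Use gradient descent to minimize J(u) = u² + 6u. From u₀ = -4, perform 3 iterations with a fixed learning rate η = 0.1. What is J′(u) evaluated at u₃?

-1.024

J′(u) = 2u + 6
Step 1: J′(-4) = -2; u₁ = -4 − 0.1·(-2) = -3.8
Step 2: J′(-3.8) = -1.6; u₂ = -3.8 − 0.1·(-1.6) = -3.64
Step 3: J′(-3.64) = -1.28; u₃ = -3.64 − 0.1·(-1.28) = -3.512
J′(u) at (-3.512) = -1.024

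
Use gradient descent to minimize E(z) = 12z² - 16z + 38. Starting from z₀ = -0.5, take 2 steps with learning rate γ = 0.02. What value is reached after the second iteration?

0.3512

E′(z) = 24z - 16
z₁ = -0.5 − 0.02·(-28) = 0.06
z₂ = 0.06 − 0.02·(-14.56) = 0.3512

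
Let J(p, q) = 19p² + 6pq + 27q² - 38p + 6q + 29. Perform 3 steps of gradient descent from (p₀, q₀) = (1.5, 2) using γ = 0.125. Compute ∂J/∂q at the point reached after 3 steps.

-26048.625

∇J = (38p + 6q - 38, 6p + 54q + 6)
(p₁, q₁) = (1.5, 2) − 0.125·(31, 123) = (-2.375, -13.375)
(p₂, q₂) = (-2.375, -13.375) − 0.125·(-208.5, -730.5) = (23.6875, 77.9375)
(p₃, q₃) = (23.6875, 77.9375) − 0.125·(1329.75, 4356.75) = (-142.53125, -466.65625)
∂J/∂q at (-142.53125, -466.65625) = -26048.625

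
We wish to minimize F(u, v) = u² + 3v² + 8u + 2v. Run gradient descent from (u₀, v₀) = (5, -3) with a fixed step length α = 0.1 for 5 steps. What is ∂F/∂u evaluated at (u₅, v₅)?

5.89824

∇F = (2u + 8, 6v + 2)
Step 1: at (5, -3), ∇F = (18, -16) → (5, -3) − 0.1·(18, -16) = (3.2, -1.4)
Step 2: at (3.2, -1.4), ∇F = (14.4, -6.4) → (3.2, -1.4) − 0.1·(14.4, -6.4) = (1.76, -0.76)
Step 3: at (1.76, -0.76), ∇F = (11.52, -2.56) → (1.76, -0.76) − 0.1·(11.52, -2.56) = (0.608, -0.504)
Step 4: at (0.608, -0.504), ∇F = (9.216, -1.024) → (0.608, -0.504) − 0.1·(9.216, -1.024) = (-0.3136, -0.4016)
Step 5: at (-0.3136, -0.4016), ∇F = (7.3728, -0.4096) → (-0.3136, -0.4016) − 0.1·(7.3728, -0.4096) = (-1.05088, -0.36064)
∂F/∂u at (-1.05088, -0.36064) = 5.89824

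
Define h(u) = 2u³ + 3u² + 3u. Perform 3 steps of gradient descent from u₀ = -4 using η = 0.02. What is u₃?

-16.297708

h′(u) = 6u² + 6u + 3
u₁ = -4 − 0.02·75 = -5.5
u₂ = -5.5 − 0.02·151.5 = -8.53
u₃ = -8.53 − 0.02·388.3854 = -16.297708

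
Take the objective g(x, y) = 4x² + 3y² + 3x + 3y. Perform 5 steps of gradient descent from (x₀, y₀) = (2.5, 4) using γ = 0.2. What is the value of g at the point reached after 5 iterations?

-1.1125774848

∇g = (8x + 3, 6y + 3)
(x₁, y₁) = (2.5, 4) − 0.2·(23, 27) = (-2.1, -1.4)
(x₂, y₂) = (-2.1, -1.4) − 0.2·(-13.8, -5.4) = (0.66, -0.32)
(x₃, y₃) = (0.66, -0.32) − 0.2·(8.28, 1.08) = (-0.996, -0.536)
(x₄, y₄) = (-0.996, -0.536) − 0.2·(-4.968, -0.216) = (-0.0024, -0.4928)
(x₅, y₅) = (-0.0024, -0.4928) − 0.2·(2.9808, 0.0432) = (-0.59856, -0.50144)
g(-0.59856, -0.50144) = -1.1125774848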